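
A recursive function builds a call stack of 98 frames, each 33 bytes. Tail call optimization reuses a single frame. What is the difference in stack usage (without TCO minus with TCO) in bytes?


Without TCO: 98 * 33 = 3234 bytes
With TCO: reuse 1 frame = 33 bytes
Savings = 3234 - 33 = 3201

3201


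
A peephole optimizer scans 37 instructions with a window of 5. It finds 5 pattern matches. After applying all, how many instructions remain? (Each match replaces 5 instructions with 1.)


Each match removes 4 instructions.
Total removed = 5 * 4 = 20
Remaining = 37 - 20 = 17

17


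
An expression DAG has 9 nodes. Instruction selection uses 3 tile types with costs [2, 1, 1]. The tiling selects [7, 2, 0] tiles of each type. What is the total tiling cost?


Total cost = sum(count_i * cost_i)
= 7*2 + 2*1 + 0*1
= 16

16


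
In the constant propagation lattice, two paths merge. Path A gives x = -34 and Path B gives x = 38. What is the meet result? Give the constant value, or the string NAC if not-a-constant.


Meet operation: if both paths give the same constant, result is that constant; if they differ, result is NAC (not-a-constant).
Path A: -34, Path B: 38 -> differ
Result: not-a-constant -> NAC

NAC


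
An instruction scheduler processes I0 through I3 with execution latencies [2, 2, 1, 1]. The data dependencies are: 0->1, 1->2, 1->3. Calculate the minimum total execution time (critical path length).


Compute longest path through dependency graph: dist(Ik) = max over predecessors of dist + latency(Ik).
dist(I0) = latency 2 = 2
dist(I1) = dist(I0) + 2 = 2 + 2 = 4
dist(I2) = dist(I1) + 1 = 4 + 1 = 5
dist(I3) = dist(I1) + 1 = 4 + 1 = 5
Critical path = max dist = 5

5


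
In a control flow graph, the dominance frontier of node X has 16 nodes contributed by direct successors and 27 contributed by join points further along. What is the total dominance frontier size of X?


DF(X) = direct successor contributions + join point contributions
= 16 + 27 = 43

43


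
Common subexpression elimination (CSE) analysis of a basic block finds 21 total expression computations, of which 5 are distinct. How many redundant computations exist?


CSE count = total expressions - unique expressions
= 21 - 5 = 16

16


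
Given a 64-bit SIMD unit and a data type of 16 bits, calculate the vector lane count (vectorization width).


Width = SIMD bits / data type bits
= 64 / 16 = 4

4


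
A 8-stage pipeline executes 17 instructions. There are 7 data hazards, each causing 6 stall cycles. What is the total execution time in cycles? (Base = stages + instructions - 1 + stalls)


Base cycles = 8 + 17 - 1 = 24
Total stalls = 7 * 6 = 42
Total = 24 + 42 = 66

66


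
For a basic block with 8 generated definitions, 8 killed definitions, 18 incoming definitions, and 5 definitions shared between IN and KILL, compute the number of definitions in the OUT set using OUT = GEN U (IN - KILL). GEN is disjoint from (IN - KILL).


IN - KILL: 18 - 5 = 13 surviving definitions
OUT = GEN + surviving = 8 + 13 = 21

21


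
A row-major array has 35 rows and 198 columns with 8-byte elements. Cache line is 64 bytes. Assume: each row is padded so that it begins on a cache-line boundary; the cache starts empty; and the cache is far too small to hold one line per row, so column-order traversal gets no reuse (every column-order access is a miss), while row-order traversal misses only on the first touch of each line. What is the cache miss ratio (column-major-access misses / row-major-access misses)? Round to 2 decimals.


Each row occupies 198 * 8 = 1584 bytes and starts on a line boundary, so it spans ceil(1584 / 64) = 25 cache lines.
Row-major traversal misses (one per line touched): 35 * ceil(198 * 8 / 64) = 875
Column-major traversal misses (no reuse, every access misses): 35 * 198 = 6930
Ratio = 6930 / 875 = 7.92

7.92


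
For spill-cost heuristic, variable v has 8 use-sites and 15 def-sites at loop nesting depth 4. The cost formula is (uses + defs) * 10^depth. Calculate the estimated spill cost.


uses + defs = 8 + 15 = 23
10^4 = 10000
Spill cost = 23 * 10000 = 230000

230000


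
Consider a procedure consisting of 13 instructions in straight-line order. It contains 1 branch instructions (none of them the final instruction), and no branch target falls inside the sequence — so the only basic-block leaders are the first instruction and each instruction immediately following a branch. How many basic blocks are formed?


With no in-sequence branch targets, the leaders are the first instruction plus the instruction after each branch.
Number of basic blocks = branches + 1
= 1 + 1 = 2

2


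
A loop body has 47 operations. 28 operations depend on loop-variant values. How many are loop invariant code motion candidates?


Invariant candidates = total - loop-dependent
= 47 - 28 = 19

19


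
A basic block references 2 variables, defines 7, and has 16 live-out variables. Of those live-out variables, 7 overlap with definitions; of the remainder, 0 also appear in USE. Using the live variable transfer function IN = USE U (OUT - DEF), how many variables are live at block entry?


OUT - DEF: 16 - 7 = 9
|IN| = |USE| + |OUT - DEF| - |USE ∩ (OUT - DEF)| = 2 + 9 - 0 = 11

11


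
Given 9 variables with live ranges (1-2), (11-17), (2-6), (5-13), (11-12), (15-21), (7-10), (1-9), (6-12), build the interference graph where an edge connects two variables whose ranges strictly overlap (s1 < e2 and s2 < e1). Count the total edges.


Check all pairs for overlapping intervals.
Two intervals (s1,e1) and (s2,e2) overlap if s1 < e2 and s2 < e1.
v0 (1-2) vs v1..v8: overlaps v7 -> 1
v1 (11-17) vs v2..v8: overlaps v3, v4, v5, v8 -> 4
v2 (2-6) vs v3..v8: overlaps v3, v7 -> 2
v3 (5-13) vs v4..v8: overlaps v4, v6, v7, v8 -> 4
v4 (11-12) vs v5..v8: overlaps v8 -> 1
v5 (15-21) vs v6..v8: overlaps none -> 0
v6 (7-10) vs v7..v8: overlaps v7, v8 -> 2
v7 (1-9) vs v8: overlaps v8 -> 1
Total overlapping pairs = 1 + 4 + 2 + 4 + 1 + 0 + 2 + 1 = 15

15


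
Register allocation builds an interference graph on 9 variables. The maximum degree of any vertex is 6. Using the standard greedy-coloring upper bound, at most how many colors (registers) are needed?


Greedy coloring never needs more than (max_degree + 1) colors: when coloring a vertex, at most max_degree neighbors are already colored.
Upper bound = 6 + 1 = 7

7


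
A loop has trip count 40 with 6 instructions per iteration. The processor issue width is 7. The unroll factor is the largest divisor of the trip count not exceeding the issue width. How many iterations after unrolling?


Largest divisor of 40 <= 7 is 5
New iterations = 40 / 5 = 8

8


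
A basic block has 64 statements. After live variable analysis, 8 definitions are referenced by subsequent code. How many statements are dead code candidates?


Dead code = total statements - live definitions
= 64 - 8 = 56

56


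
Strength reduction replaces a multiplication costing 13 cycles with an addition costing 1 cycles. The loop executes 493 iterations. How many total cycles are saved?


Per-iteration saving = 13 - 1 = 12
Total saved = 493 * 12 = 5916

5916


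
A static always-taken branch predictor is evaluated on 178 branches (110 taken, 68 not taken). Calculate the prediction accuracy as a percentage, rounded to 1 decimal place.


Predictor: always-taken
Correct predictions = 110
Accuracy = 110 / 178 * 100 = 61.8%

61.8


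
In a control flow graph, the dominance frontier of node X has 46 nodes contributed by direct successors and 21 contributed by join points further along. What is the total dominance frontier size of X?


DF(X) = direct successor contributions + join point contributions
= 46 + 21 = 67

67


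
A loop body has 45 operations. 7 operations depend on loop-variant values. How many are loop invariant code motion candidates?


Invariant candidates = total - loop-dependent
= 45 - 7 = 38

38


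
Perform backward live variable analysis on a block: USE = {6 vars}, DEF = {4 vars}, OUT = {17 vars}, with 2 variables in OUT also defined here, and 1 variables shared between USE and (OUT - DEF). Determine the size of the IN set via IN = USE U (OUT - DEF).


OUT - DEF: 17 - 2 = 15
|IN| = |USE| + |OUT - DEF| - |USE ∩ (OUT - DEF)| = 6 + 15 - 1 = 20

20


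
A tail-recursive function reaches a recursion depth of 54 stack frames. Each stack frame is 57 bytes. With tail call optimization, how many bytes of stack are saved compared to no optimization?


Without TCO: 54 * 57 = 3078 bytes
With TCO: reuse 1 frame = 57 bytes
Savings = 3078 - 57 = 3021

3021


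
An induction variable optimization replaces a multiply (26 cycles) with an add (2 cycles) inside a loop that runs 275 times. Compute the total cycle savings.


Per-iteration saving = 26 - 2 = 24
Total saved = 275 * 24 = 6600

6600


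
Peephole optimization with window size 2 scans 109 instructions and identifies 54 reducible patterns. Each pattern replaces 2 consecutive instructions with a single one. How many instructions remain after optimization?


Each match removes 1 instructions.
Total removed = 54 * 1 = 54
Remaining = 109 - 54 = 55

55


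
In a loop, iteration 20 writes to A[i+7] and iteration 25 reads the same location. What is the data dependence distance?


Distance = read iteration - write iteration
= 25 - 20 = 5

5


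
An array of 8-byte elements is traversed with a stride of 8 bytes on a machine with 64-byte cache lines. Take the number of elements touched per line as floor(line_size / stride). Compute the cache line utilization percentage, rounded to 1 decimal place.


Elements per cache line = floor(64 / 8) = 8
Bytes used = 8 * 8 = 64
Utilization = 64 / 64 * 100 = 100.0%

100.0


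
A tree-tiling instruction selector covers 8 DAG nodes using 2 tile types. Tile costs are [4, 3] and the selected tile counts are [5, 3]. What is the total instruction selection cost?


Total cost = sum(count_i * cost_i)
= 5*4 + 3*3
= 29

29


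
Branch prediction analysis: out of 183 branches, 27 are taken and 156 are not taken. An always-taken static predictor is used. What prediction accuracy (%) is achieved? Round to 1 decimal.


Predictor: always-taken
Correct predictions = 27
Accuracy = 27 / 183 * 100 = 14.8%

14.8


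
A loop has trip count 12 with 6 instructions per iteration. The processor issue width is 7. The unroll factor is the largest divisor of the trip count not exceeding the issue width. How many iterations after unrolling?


Largest divisor of 12 <= 7 is 6
New iterations = 12 / 6 = 2

2


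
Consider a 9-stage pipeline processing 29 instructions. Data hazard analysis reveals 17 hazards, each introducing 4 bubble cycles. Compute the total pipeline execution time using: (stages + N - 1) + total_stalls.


Base cycles = 9 + 29 - 1 = 37
Total stalls = 17 * 4 = 68
Total = 37 + 68 = 105

105


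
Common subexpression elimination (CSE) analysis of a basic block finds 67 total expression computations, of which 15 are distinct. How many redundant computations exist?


CSE count = total expressions - unique expressions
= 67 - 15 = 52

52


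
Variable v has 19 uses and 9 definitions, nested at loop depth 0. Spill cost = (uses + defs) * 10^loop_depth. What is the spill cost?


uses + defs = 19 + 9 = 28
10^0 = 1
Spill cost = 28 * 1 = 28

28


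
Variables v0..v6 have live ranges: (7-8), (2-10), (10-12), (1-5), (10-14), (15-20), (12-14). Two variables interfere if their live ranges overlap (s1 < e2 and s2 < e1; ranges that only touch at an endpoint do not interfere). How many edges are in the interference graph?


Check all pairs for overlapping intervals.
Two intervals (s1,e1) and (s2,e2) overlap if s1 < e2 and s2 < e1.
v0 (7-8) vs v1..v6: overlaps v1 -> 1
v1 (2-10) vs v2..v6: overlaps v3 -> 1
v2 (10-12) vs v3..v6: overlaps v4 -> 1
v3 (1-5) vs v4..v6: overlaps none -> 0
v4 (10-14) vs v5..v6: overlaps v6 -> 1
v5 (15-20) vs v6: overlaps none -> 0
Total overlapping pairs = 1 + 1 + 1 + 0 + 1 + 0 = 4

4


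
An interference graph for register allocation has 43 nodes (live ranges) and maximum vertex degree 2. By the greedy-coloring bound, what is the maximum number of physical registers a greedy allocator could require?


Greedy coloring never needs more than (max_degree + 1) colors: when coloring a vertex, at most max_degree neighbors are already colored.
Upper bound = 2 + 1 = 3

3


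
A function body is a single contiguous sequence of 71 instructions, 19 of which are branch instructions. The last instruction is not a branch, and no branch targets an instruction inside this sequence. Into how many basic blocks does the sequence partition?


With no in-sequence branch targets, the leaders are the first instruction plus the instruction after each branch.
Number of basic blocks = branches + 1
= 19 + 1 = 20

20


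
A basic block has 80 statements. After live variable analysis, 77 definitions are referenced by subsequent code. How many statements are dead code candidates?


Dead code = total statements - live definitions
= 80 - 77 = 3

3


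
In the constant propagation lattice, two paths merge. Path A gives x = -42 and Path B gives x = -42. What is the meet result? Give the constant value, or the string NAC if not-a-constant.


Meet operation: if both paths give the same constant, result is that constant; if they differ, result is NAC (not-a-constant).
Path A: -42, Path B: -42 -> equal
Result: constant -> -42

-42


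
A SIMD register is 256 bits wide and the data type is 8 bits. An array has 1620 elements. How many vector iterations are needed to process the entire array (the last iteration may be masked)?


Width = 256 / 8 = 32 elements per vector op
Iterations = ceil(1620 / 32) = 51

51


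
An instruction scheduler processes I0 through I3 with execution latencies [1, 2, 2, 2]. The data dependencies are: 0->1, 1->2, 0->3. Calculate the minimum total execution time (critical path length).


Compute longest path through dependency graph: dist(Ik) = max over predecessors of dist + latency(Ik).
dist(I0) = latency 1 = 1
dist(I1) = dist(I0) + 2 = 1 + 2 = 3
dist(I2) = dist(I1) + 2 = 3 + 2 = 5
dist(I3) = dist(I0) + 2 = 1 + 2 = 3
Critical path = max dist = 5

5


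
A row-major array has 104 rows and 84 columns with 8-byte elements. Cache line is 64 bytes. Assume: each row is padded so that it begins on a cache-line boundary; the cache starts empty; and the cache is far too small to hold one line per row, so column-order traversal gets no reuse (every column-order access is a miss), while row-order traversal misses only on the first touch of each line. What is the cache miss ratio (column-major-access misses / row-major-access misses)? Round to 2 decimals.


Each row occupies 84 * 8 = 672 bytes and starts on a line boundary, so it spans ceil(672 / 64) = 11 cache lines.
Row-major traversal misses (one per line touched): 104 * ceil(84 * 8 / 64) = 1144
Column-major traversal misses (no reuse, every access misses): 104 * 84 = 8736
Ratio = 8736 / 1144 = 7.64

7.64


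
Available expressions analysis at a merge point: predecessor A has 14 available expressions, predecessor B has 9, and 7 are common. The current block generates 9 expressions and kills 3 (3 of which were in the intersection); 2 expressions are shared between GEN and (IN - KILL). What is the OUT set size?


IN = intersection of predecessors = 7
IN - KILL = 7 - 3 = 4
|OUT| = |GEN| + |IN - KILL| - |GEN ∩ (IN - KILL)| = 9 + 4 - 2 = 11

11


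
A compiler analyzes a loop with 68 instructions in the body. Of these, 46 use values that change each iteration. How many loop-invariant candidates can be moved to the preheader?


Invariant candidates = total - loop-dependent
= 68 - 46 = 22

22


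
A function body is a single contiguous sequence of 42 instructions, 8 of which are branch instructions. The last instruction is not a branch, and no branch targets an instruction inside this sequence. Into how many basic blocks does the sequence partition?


With no in-sequence branch targets, the leaders are the first instruction plus the instruction after each branch.
Number of basic blocks = branches + 1
= 8 + 1 = 9

9


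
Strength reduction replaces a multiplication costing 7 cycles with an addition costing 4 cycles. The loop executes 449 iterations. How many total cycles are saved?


Per-iteration saving = 7 - 4 = 3
Total saved = 449 * 3 = 1347

1347


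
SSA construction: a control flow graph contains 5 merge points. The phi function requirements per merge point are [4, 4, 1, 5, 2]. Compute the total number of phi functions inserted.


Total phi functions = sum of phi functions at each join node
= 4 + 4 + 1 + 5 + 2 = 16

16


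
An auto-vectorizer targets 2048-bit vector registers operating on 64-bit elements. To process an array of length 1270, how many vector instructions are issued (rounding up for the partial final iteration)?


Width = 2048 / 64 = 32 elements per vector op
Iterations = ceil(1270 / 32) = 40

40


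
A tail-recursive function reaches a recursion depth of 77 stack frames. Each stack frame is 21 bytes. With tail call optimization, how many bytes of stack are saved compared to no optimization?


Without TCO: 77 * 21 = 1617 bytes
With TCO: reuse 1 frame = 21 bytes
Savings = 1617 - 21 = 1596

1596


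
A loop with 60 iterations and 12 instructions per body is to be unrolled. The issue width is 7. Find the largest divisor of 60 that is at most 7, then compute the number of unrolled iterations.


Largest divisor of 60 <= 7 is 6
New iterations = 60 / 6 = 10

10


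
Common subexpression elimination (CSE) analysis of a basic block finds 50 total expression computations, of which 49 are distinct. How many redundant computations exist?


CSE count = total expressions - unique expressions
= 50 - 49 = 1

1


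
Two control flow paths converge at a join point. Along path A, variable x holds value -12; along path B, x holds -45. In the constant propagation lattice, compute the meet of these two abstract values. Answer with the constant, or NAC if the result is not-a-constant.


Meet operation: if both paths give the same constant, result is that constant; if they differ, result is NAC (not-a-constant).
Path A: -12, Path B: -45 -> differ
Result: not-a-constant -> NAC

NAC


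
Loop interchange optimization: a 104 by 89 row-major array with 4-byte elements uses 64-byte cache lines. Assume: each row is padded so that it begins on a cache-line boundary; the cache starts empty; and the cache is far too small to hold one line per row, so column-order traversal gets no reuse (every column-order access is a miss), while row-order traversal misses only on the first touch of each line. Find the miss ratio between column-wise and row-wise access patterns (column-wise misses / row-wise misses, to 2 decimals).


Each row occupies 89 * 4 = 356 bytes and starts on a line boundary, so it spans ceil(356 / 64) = 6 cache lines.
Row-major traversal misses (one per line touched): 104 * ceil(89 * 4 / 64) = 624
Column-major traversal misses (no reuse, every access misses): 104 * 89 = 9256
Ratio = 9256 / 624 = 14.83

14.83


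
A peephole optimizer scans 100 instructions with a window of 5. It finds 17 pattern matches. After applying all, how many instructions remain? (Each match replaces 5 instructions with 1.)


Each match removes 4 instructions.
Total removed = 17 * 4 = 68
Remaining = 100 - 68 = 32

32


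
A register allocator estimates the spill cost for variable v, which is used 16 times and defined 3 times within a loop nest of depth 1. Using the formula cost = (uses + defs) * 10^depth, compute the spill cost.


uses + defs = 16 + 3 = 19
10^1 = 10
Spill cost = 19 * 10 = 190

190


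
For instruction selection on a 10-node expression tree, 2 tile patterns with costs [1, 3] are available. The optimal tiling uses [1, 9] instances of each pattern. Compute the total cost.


Total cost = sum(count_i * cost_i)
= 1*1 + 9*3
= 28

28


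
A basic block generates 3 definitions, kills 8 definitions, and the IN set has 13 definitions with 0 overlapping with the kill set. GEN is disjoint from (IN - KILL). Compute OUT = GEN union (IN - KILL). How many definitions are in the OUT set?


IN - KILL: 13 - 0 = 13 surviving definitions
OUT = GEN + surviving = 3 + 13 = 16

16


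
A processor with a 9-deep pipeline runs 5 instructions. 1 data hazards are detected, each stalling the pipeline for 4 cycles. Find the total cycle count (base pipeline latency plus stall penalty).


Base cycles = 9 + 5 - 1 = 13
Total stalls = 1 * 4 = 4
Total = 13 + 4 = 17

17


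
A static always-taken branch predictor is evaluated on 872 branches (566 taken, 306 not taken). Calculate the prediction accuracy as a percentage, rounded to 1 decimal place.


Predictor: always-taken
Correct predictions = 566
Accuracy = 566 / 872 * 100 = 64.9%

64.9


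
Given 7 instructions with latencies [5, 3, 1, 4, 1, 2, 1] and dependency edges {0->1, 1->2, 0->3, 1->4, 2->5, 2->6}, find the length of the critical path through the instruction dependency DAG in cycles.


Compute longest path through dependency graph: dist(Ik) = max over predecessors of dist + latency(Ik).
dist(I0) = latency 5 = 5
dist(I1) = dist(I0) + 3 = 5 + 3 = 8
dist(I2) = dist(I1) + 1 = 8 + 1 = 9
dist(I3) = dist(I0) + 4 = 5 + 4 = 9
dist(I4) = dist(I1) + 1 = 8 + 1 = 9
dist(I5) = dist(I2) + 2 = 9 + 2 = 11
dist(I6) = dist(I2) + 1 = 9 + 1 = 10
Critical path = max dist = 11

11


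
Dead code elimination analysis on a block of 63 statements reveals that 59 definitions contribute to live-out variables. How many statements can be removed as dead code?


Dead code = total statements - live definitions
= 63 - 59 = 4

4


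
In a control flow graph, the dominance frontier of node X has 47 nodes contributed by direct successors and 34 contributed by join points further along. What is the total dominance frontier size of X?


DF(X) = direct successor contributions + join point contributions
= 47 + 34 = 81

81


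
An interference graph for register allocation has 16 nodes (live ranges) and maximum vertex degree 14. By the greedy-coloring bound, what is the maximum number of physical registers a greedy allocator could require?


Greedy coloring never needs more than (max_degree + 1) colors: when coloring a vertex, at most max_degree neighbors are already colored.
Upper bound = 14 + 1 = 15

15


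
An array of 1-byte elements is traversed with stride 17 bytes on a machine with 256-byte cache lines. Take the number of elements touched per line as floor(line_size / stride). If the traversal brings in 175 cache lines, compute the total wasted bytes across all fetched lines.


Elements per line = floor(256 / 17) = 15
Bytes used per line = 15 * 1 = 15
Wasted per line = 256 - 15 = 241
Total wasted = 241 * 175 = 42175

42175


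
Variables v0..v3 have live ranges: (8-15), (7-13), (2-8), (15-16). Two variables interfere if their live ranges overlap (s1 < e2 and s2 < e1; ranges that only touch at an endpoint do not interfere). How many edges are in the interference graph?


Check all pairs for overlapping intervals.
Two intervals (s1,e1) and (s2,e2) overlap if s1 < e2 and s2 < e1.
v0 (8-15) vs v1..v3: overlaps v1 -> 1
v1 (7-13) vs v2..v3: overlaps v2 -> 1
v2 (2-8) vs v3: overlaps none -> 0
Total overlapping pairs = 1 + 1 + 0 = 2

2


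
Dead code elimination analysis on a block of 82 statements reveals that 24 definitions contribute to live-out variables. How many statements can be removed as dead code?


Dead code = total statements - live definitions
= 82 - 24 = 58

58


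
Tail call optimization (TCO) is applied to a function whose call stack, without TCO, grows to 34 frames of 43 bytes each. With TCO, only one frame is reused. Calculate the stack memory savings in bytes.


Without TCO: 34 * 43 = 1462 bytes
With TCO: reuse 1 frame = 43 bytes
Savings = 1462 - 43 = 1419

1419


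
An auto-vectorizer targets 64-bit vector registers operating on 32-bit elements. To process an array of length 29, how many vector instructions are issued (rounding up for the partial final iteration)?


Width = 64 / 32 = 2 elements per vector op
Iterations = ceil(29 / 2) = 15

15


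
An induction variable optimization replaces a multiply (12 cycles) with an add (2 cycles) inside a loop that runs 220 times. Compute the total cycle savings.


Per-iteration saving = 12 - 2 = 10
Total saved = 220 * 10 = 2200

2200


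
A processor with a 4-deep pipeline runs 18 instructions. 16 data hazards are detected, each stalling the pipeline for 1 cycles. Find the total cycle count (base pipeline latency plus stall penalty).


Base cycles = 4 + 18 - 1 = 21
Total stalls = 16 * 1 = 16
Total = 21 + 16 = 37

37


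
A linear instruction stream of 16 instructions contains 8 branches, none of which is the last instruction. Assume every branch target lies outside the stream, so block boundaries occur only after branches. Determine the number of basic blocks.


With no in-sequence branch targets, the leaders are the first instruction plus the instruction after each branch.
Number of basic blocks = branches + 1
= 8 + 1 = 9

9


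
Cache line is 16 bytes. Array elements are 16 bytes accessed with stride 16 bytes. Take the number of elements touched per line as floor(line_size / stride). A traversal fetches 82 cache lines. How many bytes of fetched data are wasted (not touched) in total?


Elements per line = floor(16 / 16) = 1
Bytes used per line = 1 * 16 = 16
Wasted per line = 16 - 16 = 0
Total wasted = 0 * 82 = 0

0


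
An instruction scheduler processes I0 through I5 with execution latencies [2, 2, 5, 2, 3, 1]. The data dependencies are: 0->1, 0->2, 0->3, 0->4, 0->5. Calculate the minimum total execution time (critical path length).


Compute longest path through dependency graph: dist(Ik) = max over predecessors of dist + latency(Ik).
dist(I0) = latency 2 = 2
dist(I1) = dist(I0) + 2 = 2 + 2 = 4
dist(I2) = dist(I0) + 5 = 2 + 5 = 7
dist(I3) = dist(I0) + 2 = 2 + 2 = 4
dist(I4) = dist(I0) + 3 = 2 + 3 = 5
dist(I5) = dist(I0) + 1 = 2 + 1 = 3
Critical path = max dist = 7

7


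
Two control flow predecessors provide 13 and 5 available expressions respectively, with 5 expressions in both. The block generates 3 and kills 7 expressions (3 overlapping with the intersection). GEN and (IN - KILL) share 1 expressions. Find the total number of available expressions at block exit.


IN = intersection of predecessors = 5
IN - KILL = 5 - 3 = 2
|OUT| = |GEN| + |IN - KILL| - |GEN ∩ (IN - KILL)| = 3 + 2 - 1 = 4

4


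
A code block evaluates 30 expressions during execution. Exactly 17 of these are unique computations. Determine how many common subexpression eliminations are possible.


CSE count = total expressions - unique expressions
= 30 - 17 = 13

13


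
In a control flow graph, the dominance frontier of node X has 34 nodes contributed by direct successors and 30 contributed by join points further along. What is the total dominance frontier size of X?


DF(X) = direct successor contributions + join point contributions
= 34 + 30 = 64

64


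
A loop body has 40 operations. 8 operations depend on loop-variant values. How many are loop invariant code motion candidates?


Invariant candidates = total - loop-dependent
= 40 - 8 = 32

32


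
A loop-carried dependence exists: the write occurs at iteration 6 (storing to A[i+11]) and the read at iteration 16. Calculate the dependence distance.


Distance = read iteration - write iteration
= 16 - 6 = 10

10


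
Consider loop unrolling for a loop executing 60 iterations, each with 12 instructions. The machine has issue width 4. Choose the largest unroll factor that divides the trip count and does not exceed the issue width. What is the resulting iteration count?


Largest divisor of 60 <= 4 is 4
New iterations = 60 / 4 = 15

15


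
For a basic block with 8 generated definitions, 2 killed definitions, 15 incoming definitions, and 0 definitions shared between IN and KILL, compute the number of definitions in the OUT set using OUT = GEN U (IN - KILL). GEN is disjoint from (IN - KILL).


IN - KILL: 15 - 0 = 15 surviving definitions
OUT = GEN + surviving = 8 + 15 = 23

23


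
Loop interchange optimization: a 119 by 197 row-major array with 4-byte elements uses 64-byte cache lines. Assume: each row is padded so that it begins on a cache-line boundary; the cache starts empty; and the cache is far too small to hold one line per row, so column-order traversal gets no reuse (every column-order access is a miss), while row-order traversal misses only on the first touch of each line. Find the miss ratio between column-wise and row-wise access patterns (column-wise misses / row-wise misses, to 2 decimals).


Each row occupies 197 * 4 = 788 bytes and starts on a line boundary, so it spans ceil(788 / 64) = 13 cache lines.
Row-major traversal misses (one per line touched): 119 * ceil(197 * 4 / 64) = 1547
Column-major traversal misses (no reuse, every access misses): 119 * 197 = 23443
Ratio = 23443 / 1547 = 15.15

15.15


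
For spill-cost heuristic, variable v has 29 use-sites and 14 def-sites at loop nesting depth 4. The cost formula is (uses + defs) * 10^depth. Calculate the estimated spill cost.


uses + defs = 29 + 14 = 43
10^4 = 10000
Spill cost = 43 * 10000 = 430000

430000


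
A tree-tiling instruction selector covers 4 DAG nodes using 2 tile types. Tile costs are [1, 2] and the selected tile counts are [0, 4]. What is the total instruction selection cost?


Total cost = sum(count_i * cost_i)
= 0*1 + 4*2
= 8

8


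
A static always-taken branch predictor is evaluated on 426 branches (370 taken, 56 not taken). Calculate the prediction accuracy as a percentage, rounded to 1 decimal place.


Predictor: always-taken
Correct predictions = 370
Accuracy = 370 / 426 * 100 = 86.9%

86.9


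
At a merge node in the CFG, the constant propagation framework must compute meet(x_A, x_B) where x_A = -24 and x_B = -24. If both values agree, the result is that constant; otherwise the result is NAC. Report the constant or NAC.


Meet operation: if both paths give the same constant, result is that constant; if they differ, result is NAC (not-a-constant).
Path A: -24, Path B: -24 -> equal
Result: constant -> -24

-24


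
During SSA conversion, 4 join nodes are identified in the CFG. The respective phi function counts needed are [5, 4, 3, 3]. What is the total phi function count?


Total phi functions = sum of phi functions at each join node
= 5 + 4 + 3 + 3 = 15

15


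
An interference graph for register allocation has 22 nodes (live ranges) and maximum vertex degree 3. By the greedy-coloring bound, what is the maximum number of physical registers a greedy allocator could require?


Greedy coloring never needs more than (max_degree + 1) colors: when coloring a vertex, at most max_degree neighbors are already colored.
Upper bound = 3 + 1 = 4

4


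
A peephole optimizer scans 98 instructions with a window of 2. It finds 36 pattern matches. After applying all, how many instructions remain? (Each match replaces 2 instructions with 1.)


Each match removes 1 instructions.
Total removed = 36 * 1 = 36
Remaining = 98 - 36 = 62

62


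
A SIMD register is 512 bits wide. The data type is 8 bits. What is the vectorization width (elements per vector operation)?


Width = SIMD bits / data type bits
= 512 / 8 = 64

64


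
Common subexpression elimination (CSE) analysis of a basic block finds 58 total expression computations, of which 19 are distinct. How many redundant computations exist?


CSE count = total expressions - unique expressions
= 58 - 19 = 39

39


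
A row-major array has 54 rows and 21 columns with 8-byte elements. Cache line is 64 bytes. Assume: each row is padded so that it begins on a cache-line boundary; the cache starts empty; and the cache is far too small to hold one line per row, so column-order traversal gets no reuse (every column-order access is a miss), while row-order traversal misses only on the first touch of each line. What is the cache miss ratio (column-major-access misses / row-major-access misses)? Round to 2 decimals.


Each row occupies 21 * 8 = 168 bytes and starts on a line boundary, so it spans ceil(168 / 64) = 3 cache lines.
Row-major traversal misses (one per line touched): 54 * ceil(21 * 8 / 64) = 162
Column-major traversal misses (no reuse, every access misses): 54 * 21 = 1134
Ratio = 1134 / 162 = 7.0

7.0


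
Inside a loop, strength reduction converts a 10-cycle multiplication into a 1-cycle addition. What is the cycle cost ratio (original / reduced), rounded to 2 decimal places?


Ratio = mult_cost / add_cost = 10 / 1 = 10.0

10.0


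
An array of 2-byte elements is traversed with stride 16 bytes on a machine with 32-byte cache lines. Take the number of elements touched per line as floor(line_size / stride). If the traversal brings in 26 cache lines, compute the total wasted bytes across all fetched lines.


Elements per line = floor(32 / 16) = 2
Bytes used per line = 2 * 2 = 4
Wasted per line = 32 - 4 = 28
Total wasted = 28 * 26 = 728

728


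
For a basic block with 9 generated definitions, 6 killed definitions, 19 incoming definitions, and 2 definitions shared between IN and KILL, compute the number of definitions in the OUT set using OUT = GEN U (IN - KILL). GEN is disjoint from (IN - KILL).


IN - KILL: 19 - 2 = 17 surviving definitions
OUT = GEN + surviving = 9 + 17 = 26

26


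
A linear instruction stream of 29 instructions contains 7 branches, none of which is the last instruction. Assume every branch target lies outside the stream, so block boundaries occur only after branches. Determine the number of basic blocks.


With no in-sequence branch targets, the leaders are the first instruction plus the instruction after each branch.
Number of basic blocks = branches + 1
= 7 + 1 = 8

8


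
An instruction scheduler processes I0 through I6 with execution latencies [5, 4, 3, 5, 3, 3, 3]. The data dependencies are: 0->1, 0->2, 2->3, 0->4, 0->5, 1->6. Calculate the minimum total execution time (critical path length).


Compute longest path through dependency graph: dist(Ik) = max over predecessors of dist + latency(Ik).
dist(I0) = latency 5 = 5
dist(I1) = dist(I0) + 4 = 5 + 4 = 9
dist(I2) = dist(I0) + 3 = 5 + 3 = 8
dist(I3) = dist(I2) + 5 = 8 + 5 = 13
dist(I4) = dist(I0) + 3 = 5 + 3 = 8
dist(I5) = dist(I0) + 3 = 5 + 3 = 8
dist(I6) = dist(I1) + 3 = 9 + 3 = 12
Critical path = max dist = 13

13


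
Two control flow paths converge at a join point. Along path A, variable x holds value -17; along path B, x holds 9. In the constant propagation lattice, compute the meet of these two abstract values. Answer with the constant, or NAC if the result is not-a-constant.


Meet operation: if both paths give the same constant, result is that constant; if they differ, result is NAC (not-a-constant).
Path A: -17, Path B: 9 -> differ
Result: not-a-constant -> NAC

NAC


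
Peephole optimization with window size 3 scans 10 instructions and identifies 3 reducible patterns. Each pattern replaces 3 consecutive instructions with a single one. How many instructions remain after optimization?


Each match removes 2 instructions.
Total removed = 3 * 2 = 6
Remaining = 10 - 6 = 4

4


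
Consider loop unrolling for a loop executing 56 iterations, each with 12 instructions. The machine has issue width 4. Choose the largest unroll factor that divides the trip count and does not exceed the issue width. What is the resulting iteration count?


Largest divisor of 56 <= 4 is 4
New iterations = 56 / 4 = 14

14


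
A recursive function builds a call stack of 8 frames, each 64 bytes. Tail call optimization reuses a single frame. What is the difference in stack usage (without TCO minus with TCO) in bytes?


Without TCO: 8 * 64 = 512 bytes
With TCO: reuse 1 frame = 64 bytes
Savings = 512 - 64 = 448

448


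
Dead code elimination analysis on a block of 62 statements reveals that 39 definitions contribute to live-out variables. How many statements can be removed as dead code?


Dead code = total statements - live definitions
= 62 - 39 = 23

23


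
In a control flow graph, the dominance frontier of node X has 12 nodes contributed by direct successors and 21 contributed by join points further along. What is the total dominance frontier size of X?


DF(X) = direct successor contributions + join point contributions
= 12 + 21 = 33

33


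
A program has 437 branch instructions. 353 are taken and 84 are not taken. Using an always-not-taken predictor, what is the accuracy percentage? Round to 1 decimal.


Predictor: always-not-taken
Correct predictions = 84
Accuracy = 84 / 437 * 100 = 19.2%

19.2


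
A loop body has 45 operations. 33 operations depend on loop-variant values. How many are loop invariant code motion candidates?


Invariant candidates = total - loop-dependent
= 45 - 33 = 12

12


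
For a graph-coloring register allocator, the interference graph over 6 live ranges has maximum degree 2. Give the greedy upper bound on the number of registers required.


Greedy coloring never needs more than (max_degree + 1) colors: when coloring a vertex, at most max_degree neighbors are already colored.
Upper bound = 2 + 1 = 3

3


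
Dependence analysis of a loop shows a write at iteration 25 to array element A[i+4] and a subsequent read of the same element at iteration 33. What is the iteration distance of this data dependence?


Distance = read iteration - write iteration
= 33 - 25 = 8

8


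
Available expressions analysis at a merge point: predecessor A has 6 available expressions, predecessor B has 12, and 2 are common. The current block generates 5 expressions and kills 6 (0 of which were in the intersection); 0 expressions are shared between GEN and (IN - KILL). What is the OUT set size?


IN = intersection of predecessors = 2
IN - KILL = 2 - 0 = 2
|OUT| = |GEN| + |IN - KILL| - |GEN ∩ (IN - KILL)| = 5 + 2 - 0 = 7

7


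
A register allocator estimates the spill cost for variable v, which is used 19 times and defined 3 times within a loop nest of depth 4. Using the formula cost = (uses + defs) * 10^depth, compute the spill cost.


uses + defs = 19 + 3 = 22
10^4 = 10000
Spill cost = 22 * 10000 = 220000

220000


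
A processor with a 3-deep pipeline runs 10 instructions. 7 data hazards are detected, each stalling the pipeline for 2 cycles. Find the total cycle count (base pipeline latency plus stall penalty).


Base cycles = 3 + 10 - 1 = 12
Total stalls = 7 * 2 = 14
Total = 12 + 14 = 26

26


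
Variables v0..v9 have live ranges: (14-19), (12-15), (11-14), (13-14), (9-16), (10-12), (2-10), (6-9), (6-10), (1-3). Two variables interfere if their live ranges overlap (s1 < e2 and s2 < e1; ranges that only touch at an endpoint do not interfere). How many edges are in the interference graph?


Check all pairs for overlapping intervals.
Two intervals (s1,e1) and (s2,e2) overlap if s1 < e2 and s2 < e1.
v0 (14-19) vs v1..v9: overlaps v1, v4 -> 2
v1 (12-15) vs v2..v9: overlaps v2, v3, v4 -> 3
v2 (11-14) vs v3..v9: overlaps v3, v4, v5 -> 3
v3 (13-14) vs v4..v9: overlaps v4 -> 1
v4 (9-16) vs v5..v9: overlaps v5, v6, v8 -> 3
v5 (10-12) vs v6..v9: overlaps none -> 0
v6 (2-10) vs v7..v9: overlaps v7, v8, v9 -> 3
v7 (6-9) vs v8..v9: overlaps v8 -> 1
v8 (6-10) vs v9: overlaps none -> 0
Total overlapping pairs = 2 + 3 + 3 + 1 + 3 + 0 + 3 + 1 + 0 = 16

16


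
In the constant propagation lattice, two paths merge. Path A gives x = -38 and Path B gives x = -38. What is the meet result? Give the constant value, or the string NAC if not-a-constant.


Meet operation: if both paths give the same constant, result is that constant; if they differ, result is NAC (not-a-constant).
Path A: -38, Path B: -38 -> equal
Result: constant -> -38

-38
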